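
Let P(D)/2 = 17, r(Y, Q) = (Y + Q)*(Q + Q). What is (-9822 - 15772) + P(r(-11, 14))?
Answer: -25560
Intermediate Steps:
r(Y, Q) = 2*Q*(Q + Y) (r(Y, Q) = (Q + Y)*(2*Q) = 2*Q*(Q + Y))
P(D) = 34 (P(D) = 2*17 = 34)
(-9822 - 15772) + P(r(-11, 14)) = (-9822 - 15772) + 34 = -25594 + 34 = -25560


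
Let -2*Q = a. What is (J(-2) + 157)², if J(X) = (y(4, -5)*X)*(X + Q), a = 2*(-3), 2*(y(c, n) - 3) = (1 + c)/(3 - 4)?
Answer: 24336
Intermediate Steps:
y(c, n) = 5/2 - c/2 (y(c, n) = 3 + ((1 + c)/(3 - 4))/2 = 3 + ((1 + c)/(-1))/2 = 3 + ((1 + c)*(-1))/2 = 3 + (-1 - c)/2 = 3 + (-½ - c/2) = 5/2 - c/2)
a = -6
Q = 3 (Q = -½*(-6) = 3)
J(X) = X*(3 + X)/2 (J(X) = ((5/2 - ½*4)*X)*(X + 3) = ((5/2 - 2)*X)*(3 + X) = (X/2)*(3 + X) = X*(3 + X)/2)
(J(-2) + 157)² = ((½)*(-2)*(3 - 2) + 157)² = ((½)*(-2)*1 + 157)² = (-1 + 157)² = 156² = 24336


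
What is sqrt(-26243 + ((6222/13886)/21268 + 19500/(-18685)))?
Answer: I*sqrt(1997857869761776494272189519)/275909668294 ≈ 162.0*I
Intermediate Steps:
sqrt(-26243 + ((6222/13886)/21268 + 19500/(-18685))) = sqrt(-26243 + ((6222*(1/13886))*(1/21268) + 19500*(-1/18685))) = sqrt(-26243 + ((3111/6943)*(1/21268) - 3900/3737)) = sqrt(-26243 + (3111/147663724 - 3900/3737)) = sqrt(-26243 - 575876897793/551819336588) = sqrt(-14481970726976677/551819336588) = I*sqrt(1997857869761776494272189519)/275909668294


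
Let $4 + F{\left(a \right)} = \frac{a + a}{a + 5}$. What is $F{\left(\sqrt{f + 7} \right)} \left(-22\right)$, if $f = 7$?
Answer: $144 - 20 \sqrt{14} \approx 69.167$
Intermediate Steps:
$F{\left(a \right)} = -4 + \frac{2 a}{5 + a}$ ($F{\left(a \right)} = -4 + \frac{a + a}{a + 5} = -4 + \frac{2 a}{5 + a}$)
$F{\left(\sqrt{f + 7} \right)} \left(-22\right) = \frac{2 \left(-10 - \sqrt{7 + 7}\right)}{5 + \sqrt{7 + 7}} \left(-22\right) = \frac{2 \left(-10 - \sqrt{14}\right)}{5 + \sqrt{14}} \left(-22\right) = - \frac{44 \left(-10 - \sqrt{14}\right)}{5 + \sqrt{14}}$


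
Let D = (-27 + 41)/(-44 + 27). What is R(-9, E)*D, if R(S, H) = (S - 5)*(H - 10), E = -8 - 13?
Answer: -6076/17 ≈ -357.41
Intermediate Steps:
E = -21
D = -14/17 (D = 14/(-17) = 14*(-1/17) = -14/17 ≈ -0.82353)
R(S, H) = (-10 + H)*(-5 + S) (R(S, H) = (-5 + S)*(-10 + H) = (-10 + H)*(-5 + S))
R(-9, E)*D = (50 - 10*(-9) - 5*(-21) - 21*(-9))*(-14/17) = (50 + 90 + 105 + 189)*(-14/17) = 434*(-14/17) = -6076/17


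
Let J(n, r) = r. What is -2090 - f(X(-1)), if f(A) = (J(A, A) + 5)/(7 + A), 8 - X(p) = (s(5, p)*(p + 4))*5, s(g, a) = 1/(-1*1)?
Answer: -31364/15 ≈ -2090.9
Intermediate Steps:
s(g, a) = -1 (s(g, a) = 1/(-1) = -1)
X(p) = 28 + 5*p (X(p) = 8 - (-(p + 4))*5 = 8 - (-(4 + p))*5 = 8 - (-4 - p)*5 = 8 - (-20 - 5*p) = 8 + (20 + 5*p) = 28 + 5*p)
f(A) = (5 + A)/(7 + A) (f(A) = (A + 5)/(7 + A) = (5 + A)/(7 + A))
-2090 - f(X(-1)) = -2090 - (5 + (28 + 5*(-1)))/(7 + (28 + 5*(-1))) = -2090 - (5 + (28 - 5))/(7 + (28 - 5)) = -2090 - (5 + 23)/(7 + 23) = -2090 - 28/30 = -2090 - 1*14/15 = -2090 - 14/15 = -31364/15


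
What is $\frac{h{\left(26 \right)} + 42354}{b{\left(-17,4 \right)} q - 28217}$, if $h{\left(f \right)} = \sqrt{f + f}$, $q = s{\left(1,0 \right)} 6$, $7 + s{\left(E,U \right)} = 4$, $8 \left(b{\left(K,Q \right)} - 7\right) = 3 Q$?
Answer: $- \frac{21177}{14185} - \frac{\sqrt{13}}{14185} \approx -1.4932$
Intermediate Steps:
$b{\left(K,Q \right)} = 7 + \frac{3 Q}{8}$
$s{\left(E,U \right)} = -3$ ($s{\left(E,U \right)} = -7 + 4 = -3$)
$q = -18$ ($q = \left(-3\right) 6 = -18$)
$h{\left(f \right)} = \sqrt{2} \sqrt{f}$ ($h{\left(f \right)} = \sqrt{2 f} = \sqrt{2} \sqrt{f}$)
$\frac{h{\left(26 \right)} + 42354}{b{\left(-17,4 \right)} q - 28217} = \frac{\sqrt{2} \sqrt{26} + 42354}{\left(7 + \frac{3}{8} \cdot 4\right) \left(-18\right) - 28217} = \frac{2 \sqrt{13} + 42354}{\left(7 + \frac{3}{2}\right) \left(-18\right) - 28217} = \frac{42354 + 2 \sqrt{13}}{\frac{17}{2} \left(-18\right) - 28217} = \frac{42354 + 2 \sqrt{13}}{-153 - 28217} = \frac{42354 + 2 \sqrt{13}}{-28370} = \left(42354 + 2 \sqrt{13}\right) \left(- \frac{1}{28370}\right) = - \frac{21177}{14185} - \frac{\sqrt{13}}{14185}$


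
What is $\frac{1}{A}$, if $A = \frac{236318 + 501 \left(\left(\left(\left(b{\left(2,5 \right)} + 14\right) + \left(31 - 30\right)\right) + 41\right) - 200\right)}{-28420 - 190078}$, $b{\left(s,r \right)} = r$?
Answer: $- \frac{218498}{166679} \approx -1.3109$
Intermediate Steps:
$A = - \frac{166679}{218498}$ ($A = \frac{236318 + 501 \left(\left(\left(\left(5 + 14\right) + \left(31 - 30\right)\right) + 41\right) - 200\right)}{-28420 - 190078} = \frac{236318 + 501 \left(\left(\left(19 + \left(31 - 30\right)\right) + 41\right) - 200\right)}{-218498} = \left(236318 + 501 \left(\left(\left(19 + 1\right) + 41\right) - 200\right)\right) \left(- \frac{1}{218498}\right) = \left(236318 + 501 \left(\left(20 + 41\right) - 200\right)\right) \left(- \frac{1}{218498}\right) = \left(236318 + 501 \left(61 - 200\right)\right) \left(- \frac{1}{218498}\right) = \left(236318 + 501 \left(-139\right)\right) \left(- \frac{1}{218498}\right) = \left(236318 - 69639\right) \left(- \frac{1}{218498}\right) = 166679 \left(- \frac{1}{218498}\right) = - \frac{166679}{218498} \approx -0.76284$)
$\frac{1}{A} = \frac{1}{- \frac{166679}{218498}} = - \frac{218498}{166679}$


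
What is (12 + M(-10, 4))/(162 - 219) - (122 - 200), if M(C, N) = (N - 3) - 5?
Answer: 4438/57 ≈ 77.860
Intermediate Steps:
M(C, N) = -8 + N (M(C, N) = (-3 + N) - 5 = -8 + N)
(12 + M(-10, 4))/(162 - 219) - (122 - 200) = (12 + (-8 + 4))/(162 - 219) - (122 - 200) = (12 - 4)/(-57) - 1*(-78) = 8*(-1/57) + 78 = -8/57 + 78 = 4438/57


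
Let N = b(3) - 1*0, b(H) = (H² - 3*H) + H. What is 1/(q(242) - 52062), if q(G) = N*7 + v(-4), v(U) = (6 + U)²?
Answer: -1/52037 ≈ -1.9217e-5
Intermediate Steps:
b(H) = H² - 2*H
N = 3 (N = 3*(-2 + 3) - 1*0 = 3*1 + 0 = 3 + 0 = 3)
q(G) = 25 (q(G) = 3*7 + (6 - 4)² = 21 + 2² = 21 + 4 = 25)
1/(q(242) - 52062) = 1/(25 - 52062) = 1/(-52037) = -1/52037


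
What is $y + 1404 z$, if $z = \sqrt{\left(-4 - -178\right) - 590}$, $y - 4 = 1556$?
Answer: $1560 + 5616 i \sqrt{26} \approx 1560.0 + 28636.0 i$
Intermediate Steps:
$y = 1560$ ($y = 4 + 1556 = 1560$)
$z = 4 i \sqrt{26}$ ($z = \sqrt{\left(-4 + 178\right) - 590} = \sqrt{174 - 590} = \sqrt{-416} = 4 i \sqrt{26} \approx 20.396 i$)
$y + 1404 z = 1560 + 1404 \cdot 4 i \sqrt{26} = 1560 + 5616 i \sqrt{26}$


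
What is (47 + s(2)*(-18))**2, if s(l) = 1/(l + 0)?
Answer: 1444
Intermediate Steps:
s(l) = 1/l
(47 + s(2)*(-18))**2 = (47 - 18/2)**2 = (47 + (1/2)*(-18))**2 = (47 - 9)**2 = 38**2 = 1444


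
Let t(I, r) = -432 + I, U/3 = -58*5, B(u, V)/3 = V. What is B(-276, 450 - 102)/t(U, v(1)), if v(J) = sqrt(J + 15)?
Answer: -174/217 ≈ -0.80184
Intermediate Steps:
B(u, V) = 3*V
v(J) = sqrt(15 + J)
U = -870 (U = 3*(-58*5) = 3*(-290) = -870)
B(-276, 450 - 102)/t(U, v(1)) = (3*(450 - 102))/(-432 - 870) = (3*348)/(-1302) = 1044*(-1/1302) = -174/217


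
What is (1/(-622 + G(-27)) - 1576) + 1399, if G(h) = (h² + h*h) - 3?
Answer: -147440/833 ≈ -177.00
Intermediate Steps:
G(h) = -3 + 2*h² (G(h) = (h² + h²) - 3 = 2*h² - 3 = -3 + 2*h²)
(1/(-622 + G(-27)) - 1576) + 1399 = (1/(-622 + (-3 + 2*(-27)²)) - 1576) + 1399 = (1/(-622 + (-3 + 2*729)) - 1576) + 1399 = (1/(-622 + (-3 + 1458)) - 1576) + 1399 = (1/(-622 + 1455) - 1576) + 1399 = (1/833 - 1576) + 1399 = -1312807/833 + 1399 = -147440/833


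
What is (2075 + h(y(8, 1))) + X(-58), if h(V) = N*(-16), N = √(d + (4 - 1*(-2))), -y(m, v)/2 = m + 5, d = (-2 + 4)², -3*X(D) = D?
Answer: 6283/3 - 16*√10 ≈ 2043.7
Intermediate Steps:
X(D) = -D/3
d = 4 (d = 2² = 4)
y(m, v) = -10 - 2*m (y(m, v) = -2*(m + 5) = -2*(5 + m) = -10 - 2*m)
N = √10 (N = √(4 + (4 - 1*(-2))) = √(4 + (4 + 2)) = √(4 + 6) = √10 ≈ 3.1623)
h(V) = -16*√10 (h(V) = √10*(-16) = -16*√10)
(2075 + h(y(8, 1))) + X(-58) = (2075 - 16*√10) - ⅓*(-58) = (2075 - 16*√10) + 58/3 = 6283/3 - 16*√10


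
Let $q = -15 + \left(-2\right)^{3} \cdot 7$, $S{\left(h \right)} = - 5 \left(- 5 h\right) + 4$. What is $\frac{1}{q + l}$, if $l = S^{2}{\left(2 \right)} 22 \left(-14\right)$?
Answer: $- \frac{1}{898199} \approx -1.1133 \cdot 10^{-6}$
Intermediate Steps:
$S{\left(h \right)} = 4 + 25 h$ ($S{\left(h \right)} = 25 h + 4 = 4 + 25 h$)
$q = -71$ ($q = -15 - 56 = -71$)
$l = -898128$ ($l = \left(4 + 25 \cdot 2\right)^{2} \cdot 22 \left(-14\right) = \left(4 + 50\right)^{2} \cdot 22 \left(-14\right) = 54^{2} \cdot 22 \left(-14\right) = 2916 \cdot 22 \left(-14\right) = 64152 \left(-14\right) = -898128$)
$\frac{1}{q + l} = \frac{1}{-71 - 898128} = \frac{1}{-898199} = - \frac{1}{898199}$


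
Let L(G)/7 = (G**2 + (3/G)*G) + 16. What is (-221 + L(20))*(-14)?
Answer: -37968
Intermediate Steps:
L(G) = 133 + 7*G**2 (L(G) = 7*((G**2 + (3/G)*G) + 16) = 7*((G**2 + 3) + 16) = 7*((3 + G**2) + 16) = 7*(19 + G**2) = 133 + 7*G**2)
(-221 + L(20))*(-14) = (-221 + (133 + 7*20**2))*(-14) = (-221 + (133 + 7*400))*(-14) = (-221 + (133 + 2800))*(-14) = (-221 + 2933)*(-14) = 2712*(-14) = -37968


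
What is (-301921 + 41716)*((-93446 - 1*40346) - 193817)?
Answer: 85245499845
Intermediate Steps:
(-301921 + 41716)*((-93446 - 1*40346) - 193817) = -260205*((-93446 - 40346) - 193817) = -260205*(-133792 - 193817) = -260205*(-327609) = 85245499845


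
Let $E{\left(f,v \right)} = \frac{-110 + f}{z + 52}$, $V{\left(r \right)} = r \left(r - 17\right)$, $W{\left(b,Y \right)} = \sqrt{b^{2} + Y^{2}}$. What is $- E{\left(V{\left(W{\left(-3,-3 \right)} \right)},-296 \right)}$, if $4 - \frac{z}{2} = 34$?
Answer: $- \frac{23}{2} - \frac{51 \sqrt{2}}{8} \approx -20.516$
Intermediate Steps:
$W{\left(b,Y \right)} = \sqrt{Y^{2} + b^{2}}$
$V{\left(r \right)} = r \left(-17 + r\right)$
$z = -60$ ($z = 8 - 68 = -60$)
$E{\left(f,v \right)} = \frac{55}{4} - \frac{f}{8}$ ($E{\left(f,v \right)} = \frac{-110 + f}{-60 + 52} = \frac{-110 + f}{-8} = \left(-110 + f\right) \left(- \frac{1}{8}\right) = \frac{55}{4} - \frac{f}{8}$)
$- E{\left(V{\left(W{\left(-3,-3 \right)} \right)},-296 \right)} = - (\frac{55}{4} - \frac{\sqrt{\left(-3\right)^{2} + \left(-3\right)^{2}} \left(-17 + \sqrt{\left(-3\right)^{2} + \left(-3\right)^{2}}\right)}{8}) = - (\frac{55}{4} - \frac{\sqrt{9 + 9} \left(-17 + \sqrt{9 + 9}\right)}{8}) = - (\frac{55}{4} - \frac{\sqrt{18} \left(-17 + \sqrt{18}\right)}{8}) = - (\frac{55}{4} - \frac{3 \sqrt{2} \left(-17 + 3 \sqrt{2}\right)}{8}) = - \frac{55}{4} + \frac{3 \sqrt{2} \left(-17 + 3 \sqrt{2}\right)}{8}$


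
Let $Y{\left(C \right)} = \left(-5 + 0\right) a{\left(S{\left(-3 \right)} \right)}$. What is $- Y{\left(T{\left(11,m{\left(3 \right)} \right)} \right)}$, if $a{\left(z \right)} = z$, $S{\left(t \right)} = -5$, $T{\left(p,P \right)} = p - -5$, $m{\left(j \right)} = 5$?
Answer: $-25$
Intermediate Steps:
$T{\left(p,P \right)} = 5 + p$ ($T{\left(p,P \right)} = p + 5 = 5 + p$)
$Y{\left(C \right)} = 25$ ($Y{\left(C \right)} = \left(-5 + 0\right) \left(-5\right) = \left(-5\right) \left(-5\right) = 25$)
$- Y{\left(T{\left(11,m{\left(3 \right)} \right)} \right)} = \left(-1\right) 25 = -25$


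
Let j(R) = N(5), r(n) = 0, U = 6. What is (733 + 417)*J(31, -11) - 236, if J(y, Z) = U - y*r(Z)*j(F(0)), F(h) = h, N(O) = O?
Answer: 6664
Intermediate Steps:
j(R) = 5
J(y, Z) = 6 (J(y, Z) = 6 - y*0*5 = 6 - 0*5 = 6 - 1*0 = 6 + 0 = 6)
(733 + 417)*J(31, -11) - 236 = (733 + 417)*6 - 236 = 1150*6 - 236 = 6900 - 236 = 6664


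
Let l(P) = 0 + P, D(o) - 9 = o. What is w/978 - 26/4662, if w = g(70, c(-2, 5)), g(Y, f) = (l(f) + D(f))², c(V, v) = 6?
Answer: 338419/759906 ≈ 0.44534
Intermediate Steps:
D(o) = 9 + o
l(P) = P
g(Y, f) = (9 + 2*f)² (g(Y, f) = (f + (9 + f))² = (9 + 2*f)²)
w = 441 (w = (9 + 2*6)² = (9 + 12)² = 21² = 441)
w/978 - 26/4662 = 441/978 - 26/4662 = 441*(1/978) - 26*1/4662 = 147/326 - 13/2331 = 338419/759906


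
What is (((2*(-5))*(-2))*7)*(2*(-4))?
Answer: -1120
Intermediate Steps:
(((2*(-5))*(-2))*7)*(2*(-4)) = (-10*(-2)*7)*(-8) = (20*7)*(-8) = 140*(-8) = -1120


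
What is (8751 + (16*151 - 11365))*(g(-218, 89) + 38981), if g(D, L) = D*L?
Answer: -3876642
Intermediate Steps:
(8751 + (16*151 - 11365))*(g(-218, 89) + 38981) = (8751 + (16*151 - 11365))*(-218*89 + 38981) = (8751 + (2416 - 11365))*(-19402 + 38981) = (8751 - 8949)*19579 = -198*19579 = -3876642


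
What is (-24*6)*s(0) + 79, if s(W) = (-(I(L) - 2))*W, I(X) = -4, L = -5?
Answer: 79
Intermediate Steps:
s(W) = 6*W (s(W) = (-(-4 - 2))*W = (-1*(-6))*W = 6*W)
(-24*6)*s(0) + 79 = (-24*6)*(6*0) + 79 = -144*0 + 79 = 0 + 79 = 79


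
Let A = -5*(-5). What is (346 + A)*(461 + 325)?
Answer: 291606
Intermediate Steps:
A = 25
(346 + A)*(461 + 325) = (346 + 25)*(461 + 325) = 371*786 = 291606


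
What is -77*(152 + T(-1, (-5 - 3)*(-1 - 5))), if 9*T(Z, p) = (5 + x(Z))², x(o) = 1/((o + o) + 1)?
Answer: -106568/9 ≈ -11841.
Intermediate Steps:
x(o) = 1/(1 + 2*o) (x(o) = 1/(2*o + 1) = 1/(1 + 2*o))
T(Z, p) = (5 + 1/(1 + 2*Z))²/9
-77*(152 + T(-1, (-5 - 3)*(-1 - 5))) = -77*(152 + 4*(3 + 5*(-1))²/(9*(1 + 2*(-1))²)) = -77*(152 + 4*(3 - 5)²/(9*(1 - 2)²)) = -77*(152 + (4/9)*(-2)²/(-1)²) = -77*(152 + (4/9)*1*4) = -77*(152 + 16/9) = -77*1384/9 = -106568/9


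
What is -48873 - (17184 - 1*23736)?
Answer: -42321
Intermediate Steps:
-48873 - (17184 - 1*23736) = -48873 - (17184 - 23736) = -48873 - 1*(-6552) = -48873 + 6552 = -42321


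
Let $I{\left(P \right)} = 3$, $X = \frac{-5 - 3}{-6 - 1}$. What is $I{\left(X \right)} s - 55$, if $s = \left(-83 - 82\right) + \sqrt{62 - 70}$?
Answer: $-550 + 6 i \sqrt{2} \approx -550.0 + 8.4853 i$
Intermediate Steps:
$X = \frac{8}{7}$ ($X = - \frac{8}{-7} = \left(-8\right) \left(- \frac{1}{7}\right) = \frac{8}{7} \approx 1.1429$)
$s = -165 + 2 i \sqrt{2}$ ($s = -165 + \sqrt{-8} = -165 + 2 i \sqrt{2} \approx -165.0 + 2.8284 i$)
$I{\left(X \right)} s - 55 = 3 \left(-165 + 2 i \sqrt{2}\right) - 55 = \left(-495 + 6 i \sqrt{2}\right) - 55 = -550 + 6 i \sqrt{2}$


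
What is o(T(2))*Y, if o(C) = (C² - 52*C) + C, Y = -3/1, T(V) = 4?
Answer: 564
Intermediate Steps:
Y = -3 (Y = 1*(-3) = -3)
o(C) = C² - 51*C
o(T(2))*Y = (4*(-51 + 4))*(-3) = (4*(-47))*(-3) = -188*(-3) = 564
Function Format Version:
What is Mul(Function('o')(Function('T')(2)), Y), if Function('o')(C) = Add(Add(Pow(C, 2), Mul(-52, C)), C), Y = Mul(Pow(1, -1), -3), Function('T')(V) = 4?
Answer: 564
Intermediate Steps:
Y = -3 (Y = Mul(1, -3) = -3)
Function('o')(C) = Add(Pow(C, 2), Mul(-51, C))
Mul(Function('o')(Function('T')(2)), Y) = Mul(Mul(4, Add(-51, 4)), -3) = Mul(Mul(4, -47), -3) = Mul(-188, -3) = 564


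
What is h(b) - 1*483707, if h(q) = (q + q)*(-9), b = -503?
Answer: -474653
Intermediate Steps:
h(q) = -18*q (h(q) = (2*q)*(-9) = -18*q)
h(b) - 1*483707 = -18*(-503) - 1*483707 = 9054 - 483707 = -474653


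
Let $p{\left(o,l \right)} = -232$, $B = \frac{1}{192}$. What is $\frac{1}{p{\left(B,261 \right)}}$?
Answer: $- \frac{1}{232} \approx -0.0043103$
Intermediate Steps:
$B = \frac{1}{192} \approx 0.0052083$
$\frac{1}{p{\left(B,261 \right)}} = \frac{1}{-232} = - \frac{1}{232}$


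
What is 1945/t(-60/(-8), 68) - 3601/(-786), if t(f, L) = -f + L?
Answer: 3493261/95106 ≈ 36.730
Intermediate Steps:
t(f, L) = L - f
1945/t(-60/(-8), 68) - 3601/(-786) = 1945/(68 - (-60)/(-8)) - 3601/(-786) = 1945/(68 - (-60)*(-1)/8) - 3601*(-1/786) = 1945/(68 - 1*15/2) + 3601/786 = 1945/(68 - 15/2) + 3601/786 = 1945/(121/2) + 3601/786 = 1945*(2/121) + 3601/786 = 3890/121 + 3601/786 = 3493261/95106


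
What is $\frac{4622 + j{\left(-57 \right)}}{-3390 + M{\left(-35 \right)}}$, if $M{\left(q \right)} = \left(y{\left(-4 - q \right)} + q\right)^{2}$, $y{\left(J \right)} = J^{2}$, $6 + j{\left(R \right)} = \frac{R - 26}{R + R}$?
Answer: $\frac{526307}{97365804} \approx 0.0054055$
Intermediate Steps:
$j{\left(R \right)} = -6 + \frac{-26 + R}{2 R}$ ($j{\left(R \right)} = -6 + \frac{R - 26}{R + R} = -6 + \frac{-26 + R}{2 R}$)
$M{\left(q \right)} = \left(q + \left(-4 - q\right)^{2}\right)^{2}$ ($M{\left(q \right)} = \left(\left(-4 - q\right)^{2} + q\right)^{2} = \left(q + \left(-4 - q\right)^{2}\right)^{2}$)
$\frac{4622 + j{\left(-57 \right)}}{-3390 + M{\left(-35 \right)}} = \frac{4622 - \left(\frac{11}{2} + \frac{13}{-57}\right)}{-3390 + \left(-35 + \left(4 - 35\right)^{2}\right)^{2}} = \frac{4622 - \frac{601}{114}}{-3390 + \left(-35 + \left(-31\right)^{2}\right)^{2}} = \frac{4622 + \left(- \frac{11}{2} + \frac{13}{57}\right)}{-3390 + \left(-35 + 961\right)^{2}} = \frac{4622 - \frac{601}{114}}{-3390 + 926^{2}} = \frac{526307}{114 \left(-3390 + 857476\right)} = \frac{526307}{114 \cdot 854086} = \frac{526307}{114} \cdot \frac{1}{854086} = \frac{526307}{97365804}$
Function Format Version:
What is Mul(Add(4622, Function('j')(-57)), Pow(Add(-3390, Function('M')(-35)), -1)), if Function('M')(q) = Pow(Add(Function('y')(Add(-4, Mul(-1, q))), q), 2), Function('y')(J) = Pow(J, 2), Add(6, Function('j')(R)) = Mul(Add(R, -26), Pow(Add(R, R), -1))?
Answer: Rational(526307, 97365804) ≈ 0.0054055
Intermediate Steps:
Function('j')(R) = Add(-6, Mul(Rational(1, 2), Pow(R, -1), Add(-26, R))) (Function('j')(R) = Add(-6, Mul(Add(R, -26), Pow(Add(R, R), -1))) = Add(-6, Mul(Add(-26, R), Pow(Mul(2, R), -1))) = Add(-6, Mul(Add(-26, R), Mul(Rational(1, 2), Pow(R, -1)))) = Add(-6, Mul(Rational(1, 2), Pow(R, -1), Add(-26, R))))
Function('M')(q) = Pow(Add(q, Pow(Add(-4, Mul(-1, q)), 2)), 2) (Function('M')(q) = Pow(Add(Pow(Add(-4, Mul(-1, q)), 2), q), 2) = Pow(Add(q, Pow(Add(-4, Mul(-1, q)), 2)), 2))
Mul(Add(4622, Function('j')(-57)), Pow(Add(-3390, Function('M')(-35)), -1)) = Mul(Add(4622, Add(Rational(-11, 2), Mul(-13, Pow(-57, -1)))), Pow(Add(-3390, Pow(Add(-35, Pow(Add(4, -35), 2)), 2)), -1)) = Mul(Add(4622, Add(Rational(-11, 2), Mul(-13, Rational(-1, 57)))), Pow(Add(-3390, Pow(Add(-35, Pow(-31, 2)), 2)), -1)) = Mul(Add(4622, Add(Rational(-11, 2), Rational(13, 57))), Pow(Add(-3390, Pow(Add(-35, 961), 2)), -1)) = Mul(Add(4622, Rational(-601, 114)), Pow(Add(-3390, Pow(926, 2)), -1)) = Mul(Rational(526307, 114), Pow(Add(-3390, 857476), -1)) = Mul(Rational(526307, 114), Pow(854086, -1)) = Mul(Rational(526307, 114), Rational(1, 854086)) = Rational(526307, 97365804)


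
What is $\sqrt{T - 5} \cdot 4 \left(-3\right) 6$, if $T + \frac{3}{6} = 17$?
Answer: $- 36 \sqrt{46} \approx -244.16$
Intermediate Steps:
$T = \frac{33}{2}$ ($T = - \frac{1}{2} + 17 = \frac{33}{2} \approx 16.5$)
$\sqrt{T - 5} \cdot 4 \left(-3\right) 6 = \sqrt{\frac{33}{2} - 5} \cdot 4 \left(-3\right) 6 = \sqrt{\frac{23}{2}} \left(\left(-12\right) 6\right) = \frac{\sqrt{46}}{2} \left(-72\right) = - 36 \sqrt{46}$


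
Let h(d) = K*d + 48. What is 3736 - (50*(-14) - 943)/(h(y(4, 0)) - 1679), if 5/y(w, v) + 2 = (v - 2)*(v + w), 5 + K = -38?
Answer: 12022898/3219 ≈ 3735.0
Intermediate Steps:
K = -43 (K = -5 - 38 = -43)
y(w, v) = 5/(-2 + (-2 + v)*(v + w)) (y(w, v) = 5/(-2 + (v - 2)*(v + w)) = 5/(-2 + (-2 + v)*(v + w)))
h(d) = 48 - 43*d (h(d) = -43*d + 48 = 48 - 43*d)
3736 - (50*(-14) - 943)/(h(y(4, 0)) - 1679) = 3736 - (50*(-14) - 943)/((48 - 215/(-2 + 0² - 2*0 - 2*4 + 0*4)) - 1679) = 3736 - (-700 - 943)/((48 - 215/(-2 + 0 + 0 - 8 + 0)) - 1679) = 3736 - (-1643)/((48 - 215/(-10)) - 1679) = 3736 - (-1643)/((48 - 215*(-1)/10) - 1679) = 3736 - (-1643)/((48 - 43*(-½)) - 1679) = 3736 - (-1643)/((48 + 43/2) - 1679) = 3736 - (-1643)/(139/2 - 1679) = 3736 - (-1643)/(-3219/2) = 3736 - (-1643)*(-2)/3219 = 3736 - 1*3286/3219 = 3736 - 3286/3219 = 12022898/3219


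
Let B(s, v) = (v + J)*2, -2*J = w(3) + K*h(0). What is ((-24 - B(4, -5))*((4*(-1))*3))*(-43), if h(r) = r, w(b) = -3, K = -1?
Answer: -8772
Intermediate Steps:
J = 3/2 (J = -(-3 - 1*0)/2 = -(-3 + 0)/2 = -½*(-3) = 3/2 ≈ 1.5000)
B(s, v) = 3 + 2*v (B(s, v) = (v + 3/2)*2 = (3/2 + v)*2 = 3 + 2*v)
((-24 - B(4, -5))*((4*(-1))*3))*(-43) = ((-24 - (3 + 2*(-5)))*((4*(-1))*3))*(-43) = ((-24 - (3 - 10))*(-4*3))*(-43) = ((-24 - 1*(-7))*(-12))*(-43) = ((-24 + 7)*(-12))*(-43) = -17*(-12)*(-43) = 204*(-43) = -8772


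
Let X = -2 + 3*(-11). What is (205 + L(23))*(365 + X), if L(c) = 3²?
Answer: 70620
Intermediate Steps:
X = -35 (X = -2 - 33 = -35)
L(c) = 9
(205 + L(23))*(365 + X) = (205 + 9)*(365 - 35) = 214*330 = 70620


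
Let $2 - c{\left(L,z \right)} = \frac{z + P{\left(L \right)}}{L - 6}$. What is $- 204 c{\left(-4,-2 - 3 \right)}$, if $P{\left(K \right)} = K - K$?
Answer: $-306$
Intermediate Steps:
$P{\left(K \right)} = 0$
$c{\left(L,z \right)} = 2 - \frac{z}{-6 + L}$ ($c{\left(L,z \right)} = 2 - \frac{z + 0}{L - 6} = 2 - \frac{z}{-6 + L}$)
$- 204 c{\left(-4,-2 - 3 \right)} = - 204 \frac{-12 - \left(-2 - 3\right) + 2 \left(-4\right)}{-6 - 4} = - 204 \frac{-12 - -5 - 8}{-10} = - 204 \left(- \frac{-12 + 5 - 8}{10}\right) = - 204 \left(\left(- \frac{1}{10}\right) \left(-15\right)\right) = \left(-204\right) \frac{3}{2} = -306$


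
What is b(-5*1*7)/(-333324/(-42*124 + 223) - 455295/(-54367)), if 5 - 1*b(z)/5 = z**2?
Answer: -1653218919500/20391471483 ≈ -81.074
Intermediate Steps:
b(z) = 25 - 5*z**2
b(-5*1*7)/(-333324/(-42*124 + 223) - 455295/(-54367)) = (25 - 5*(-5*1*7)**2)/(-333324/(-42*124 + 223) - 455295/(-54367)) = (25 - 5*(-5*7)**2)/(-333324/(-5208 + 223) - 455295*(-1/54367)) = (25 - 5*(-35)**2)/(-333324/(-4985) + 455295/54367) = (25 - 5*1225)/(-333324*(-1/4985) + 455295/54367) = (25 - 6125)/(333324/4985 + 455295/54367) = -6100/20391471483/271019495 = -6100*271019495/20391471483 = -1653218919500/20391471483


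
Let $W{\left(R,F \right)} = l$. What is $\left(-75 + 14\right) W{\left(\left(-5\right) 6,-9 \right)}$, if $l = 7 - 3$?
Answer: $-244$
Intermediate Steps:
$l = 4$ ($l = 7 - 3 = 4$)
$W{\left(R,F \right)} = 4$
$\left(-75 + 14\right) W{\left(\left(-5\right) 6,-9 \right)} = \left(-75 + 14\right) 4 = \left(-61\right) 4 = -244$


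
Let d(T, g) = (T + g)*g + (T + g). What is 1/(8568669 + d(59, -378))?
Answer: 1/8688932 ≈ 1.1509e-7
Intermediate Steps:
d(T, g) = T + g + g*(T + g) (d(T, g) = g*(T + g) + (T + g) = T + g + g*(T + g))
1/(8568669 + d(59, -378)) = 1/(8568669 + (59 - 378 + (-378)² + 59*(-378))) = 1/(8568669 + (59 - 378 + 142884 - 22302)) = 1/(8568669 + 120263) = 1/8688932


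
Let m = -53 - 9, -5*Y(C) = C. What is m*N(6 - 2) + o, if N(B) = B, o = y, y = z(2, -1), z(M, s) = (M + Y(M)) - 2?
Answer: -1242/5 ≈ -248.40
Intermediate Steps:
Y(C) = -C/5
m = -62
z(M, s) = -2 + 4*M/5 (z(M, s) = (M - M/5) - 2 = 4*M/5 - 2 = -2 + 4*M/5)
y = -⅖ (y = -2 + (⅘)*2 = -2 + 8/5 = -⅖ ≈ -0.40000)
o = -⅖ ≈ -0.40000
m*N(6 - 2) + o = -62*(6 - 2) - ⅖ = -62*4 - ⅖ = -248 - ⅖ = -1242/5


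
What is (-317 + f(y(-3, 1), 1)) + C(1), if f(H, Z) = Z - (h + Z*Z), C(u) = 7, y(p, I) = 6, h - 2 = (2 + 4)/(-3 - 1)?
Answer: -621/2 ≈ -310.50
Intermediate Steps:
h = 1/2 (h = 2 + (2 + 4)/(-3 - 1) = 2 + 6/(-4) = 2 + 6*(-1/4) = 2 - 3/2 = 1/2 ≈ 0.50000)
f(H, Z) = -1/2 + Z - Z**2 (f(H, Z) = Z - (1/2 + Z*Z) = Z - (1/2 + Z**2) = Z + (-1/2 - Z**2) = -1/2 + Z - Z**2)
(-317 + f(y(-3, 1), 1)) + C(1) = (-317 + (-1/2 + 1 - 1*1**2)) + 7 = (-317 + (-1/2 + 1 - 1*1)) + 7 = (-317 + (-1/2 + 1 - 1)) + 7 = (-317 - 1/2) + 7 = -635/2 + 7 = -621/2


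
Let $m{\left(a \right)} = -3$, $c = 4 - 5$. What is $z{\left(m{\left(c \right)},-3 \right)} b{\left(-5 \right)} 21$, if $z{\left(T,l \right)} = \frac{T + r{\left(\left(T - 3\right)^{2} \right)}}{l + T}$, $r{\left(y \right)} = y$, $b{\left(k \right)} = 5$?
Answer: $- \frac{1155}{2} \approx -577.5$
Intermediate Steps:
$c = -1$ ($c = 4 - 5 = -1$)
$z{\left(T,l \right)} = \frac{T + \left(-3 + T\right)^{2}}{T + l}$ ($z{\left(T,l \right)} = \frac{T + \left(T - 3\right)^{2}}{l + T} = \frac{T + \left(-3 + T\right)^{2}}{T + l}$)
$z{\left(m{\left(c \right)},-3 \right)} b{\left(-5 \right)} 21 = \frac{-3 + \left(-3 - 3\right)^{2}}{-3 - 3} \cdot 5 \cdot 21 = \frac{-3 + \left(-6\right)^{2}}{-6} \cdot 5 \cdot 21 = - \frac{-3 + 36}{6} \cdot 5 \cdot 21 = \left(- \frac{1}{6}\right) 33 \cdot 5 \cdot 21 = \left(- \frac{11}{2}\right) 5 \cdot 21 = \left(- \frac{55}{2}\right) 21 = - \frac{1155}{2}$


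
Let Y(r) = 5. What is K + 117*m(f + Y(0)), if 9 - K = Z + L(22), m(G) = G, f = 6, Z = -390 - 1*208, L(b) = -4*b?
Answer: 1982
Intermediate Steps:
Z = -598 (Z = -390 - 208 = -598)
K = 695 (K = 9 - (-598 - 4*22) = 9 - (-598 - 88) = 9 - 1*(-686) = 9 + 686 = 695)
K + 117*m(f + Y(0)) = 695 + 117*(6 + 5) = 695 + 117*11 = 695 + 1287 = 1982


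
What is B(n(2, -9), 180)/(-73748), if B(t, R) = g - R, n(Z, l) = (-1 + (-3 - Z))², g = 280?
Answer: -25/18437 ≈ -0.0013560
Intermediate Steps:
n(Z, l) = (-4 - Z)²
B(t, R) = 280 - R
B(n(2, -9), 180)/(-73748) = (280 - 1*180)/(-73748) = (280 - 180)*(-1/73748) = 100*(-1/73748) = -25/18437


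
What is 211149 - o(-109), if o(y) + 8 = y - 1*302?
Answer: 211568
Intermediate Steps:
o(y) = -310 + y (o(y) = -8 + (y - 1*302) = -8 + (y - 302) = -8 + (-302 + y) = -310 + y)
211149 - o(-109) = 211149 - (-310 - 109) = 211149 - 1*(-419) = 211149 + 419 = 211568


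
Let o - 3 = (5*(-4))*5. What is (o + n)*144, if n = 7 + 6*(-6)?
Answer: -18144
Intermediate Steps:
o = -97 (o = 3 + (5*(-4))*5 = 3 - 20*5 = 3 - 100 = -97)
n = -29 (n = 7 - 36 = -29)
(o + n)*144 = (-97 - 29)*144 = -126*144 = -18144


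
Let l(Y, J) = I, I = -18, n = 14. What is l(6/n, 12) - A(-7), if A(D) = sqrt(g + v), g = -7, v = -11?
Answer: -18 - 3*I*sqrt(2) ≈ -18.0 - 4.2426*I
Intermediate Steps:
A(D) = 3*I*sqrt(2) (A(D) = sqrt(-7 - 11) = sqrt(-18) = 3*I*sqrt(2))
l(Y, J) = -18
l(6/n, 12) - A(-7) = -18 - 3*I*sqrt(2)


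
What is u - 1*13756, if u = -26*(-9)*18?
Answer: -9544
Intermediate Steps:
u = 4212 (u = 234*18 = 4212)
u - 1*13756 = 4212 - 1*13756 = 4212 - 13756 = -9544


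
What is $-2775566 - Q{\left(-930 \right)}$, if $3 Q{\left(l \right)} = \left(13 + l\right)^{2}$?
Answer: $- \frac{9167587}{3} \approx -3.0559 \cdot 10^{6}$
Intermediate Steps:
$Q{\left(l \right)} = \frac{\left(13 + l\right)^{2}}{3}$
$-2775566 - Q{\left(-930 \right)} = -2775566 - \frac{\left(13 - 930\right)^{2}}{3} = -2775566 - \frac{\left(-917\right)^{2}}{3} = -2775566 - \frac{1}{3} \cdot 840889 = -2775566 - \frac{840889}{3} = - \frac{9167587}{3}$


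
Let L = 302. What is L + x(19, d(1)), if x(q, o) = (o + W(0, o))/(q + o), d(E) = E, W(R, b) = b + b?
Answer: 6043/20 ≈ 302.15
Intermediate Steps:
W(R, b) = 2*b
x(q, o) = 3*o/(o + q) (x(q, o) = (o + 2*o)/(q + o) = (3*o)/(o + q) = 3*o/(o + q))
L + x(19, d(1)) = 302 + 3*1/(1 + 19) = 302 + 3*1/20 = 302 + 3*1*(1/20) = 302 + 3/20 = 6043/20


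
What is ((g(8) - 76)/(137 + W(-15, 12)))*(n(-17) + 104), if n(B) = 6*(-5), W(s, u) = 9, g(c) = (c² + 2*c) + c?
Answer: 444/73 ≈ 6.0822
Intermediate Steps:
g(c) = c² + 3*c
n(B) = -30
((g(8) - 76)/(137 + W(-15, 12)))*(n(-17) + 104) = ((8*(3 + 8) - 76)/(137 + 9))*(-30 + 104) = ((8*11 - 76)/146)*74 = ((88 - 76)*(1/146))*74 = (12*(1/146))*74 = (6/73)*74 = 444/73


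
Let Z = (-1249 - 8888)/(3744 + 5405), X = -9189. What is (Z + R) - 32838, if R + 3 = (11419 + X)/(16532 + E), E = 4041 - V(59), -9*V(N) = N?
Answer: -27826060468953/847270592 ≈ -32842.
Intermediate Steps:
V(N) = -N/9
E = 36428/9 (E = 4041 - (-1)*59/9 = 4041 - 1*(-59/9) = 4041 + 59/9 = 36428/9 ≈ 4047.6)
Z = -10137/9149 ≈ -1.1080
R = -267789/92608 (R = -3 + (11419 - 9189)/(16532 + 36428/9) = -3 + 2230/(185216/9) = -3 + 2230*(9/185216) = -3 + 10035/92608 = -267789/92608 ≈ -2.8916)
(Z + R) - 32838 = (-10137/9149 - 267789/92608) - 32838 = -3388768857/847270592 - 32838 = -27826060468953/847270592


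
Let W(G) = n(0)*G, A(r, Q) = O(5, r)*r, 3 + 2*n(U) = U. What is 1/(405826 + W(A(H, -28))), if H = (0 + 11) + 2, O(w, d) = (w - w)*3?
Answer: 1/405826 ≈ 2.4641e-6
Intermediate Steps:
O(w, d) = 0 (O(w, d) = 0*3 = 0)
n(U) = -3/2 + U/2
H = 13 (H = 11 + 2 = 13)
A(r, Q) = 0 (A(r, Q) = 0*r = 0)
W(G) = -3*G/2 (W(G) = (-3/2 + (½)*0)*G = (-3/2 + 0)*G = -3*G/2)
1/(405826 + W(A(H, -28))) = 1/(405826 - 3/2*0) = 1/(405826 + 0) = 1/405826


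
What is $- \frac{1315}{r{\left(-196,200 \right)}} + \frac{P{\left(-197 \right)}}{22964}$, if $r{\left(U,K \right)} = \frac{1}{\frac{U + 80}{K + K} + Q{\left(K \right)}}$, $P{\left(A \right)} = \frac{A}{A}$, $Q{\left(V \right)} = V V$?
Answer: $- \frac{1509872053347}{28705} \approx -5.26 \cdot 10^{7}$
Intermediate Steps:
$Q{\left(V \right)} = V^{2}$
$P{\left(A \right)} = 1$
$r{\left(U,K \right)} = \frac{1}{K^{2} + \frac{80 + U}{2 K}}$ ($r{\left(U,K \right)} = \frac{1}{\frac{U + 80}{K + K} + K^{2}} = \frac{1}{\frac{80 + U}{2 K} + K^{2}} = \frac{1}{K^{2} + \frac{80 + U}{2 K}}$)
$- \frac{1315}{r{\left(-196,200 \right)}} + \frac{P{\left(-197 \right)}}{22964} = - \frac{1315}{2 \cdot 200 \frac{1}{80 - 196 + 2 \cdot 200^{3}}} + 1 \cdot \frac{1}{22964} = - \frac{1315}{2 \cdot 200 \frac{1}{80 - 196 + 2 \cdot 8000000}} + 1 \cdot \frac{1}{22964} = - \frac{1315}{2 \cdot 200 \frac{1}{80 - 196 + 16000000}} + \frac{1}{22964} = - \frac{1315}{2 \cdot 200 \cdot \frac{1}{15999884}} + \frac{1}{22964} = - \frac{1315}{\frac{100}{3999971}} + \frac{1}{22964} = \left(-1315\right) \frac{3999971}{100} + \frac{1}{22964} = - \frac{1051992373}{20} + \frac{1}{22964} = - \frac{1509872053347}{28705}$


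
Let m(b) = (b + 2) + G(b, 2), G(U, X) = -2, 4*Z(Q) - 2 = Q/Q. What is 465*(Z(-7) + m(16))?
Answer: 31155/4 ≈ 7788.8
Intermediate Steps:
Z(Q) = 3/4 (Z(Q) = 1/2 + (Q/Q)/4 = 1/2 + (1/4)*1 = 1/2 + 1/4 = 3/4)
m(b) = b (m(b) = (b + 2) - 2 = (2 + b) - 2 = b)
465*(Z(-7) + m(16)) = 465*(3/4 + 16) = 465*(67/4) = 31155/4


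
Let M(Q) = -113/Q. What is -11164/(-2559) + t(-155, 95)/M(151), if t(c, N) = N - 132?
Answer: 15558665/289167 ≈ 53.805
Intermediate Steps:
t(c, N) = -132 + N
-11164/(-2559) + t(-155, 95)/M(151) = -11164/(-2559) + (-132 + 95)/((-113/151)) = -11164*(-1/2559) - 37/((-113*1/151)) = 11164/2559 - 37/(-113/151) = 11164/2559 - 37*(-151/113) = 11164/2559 + 5587/113 = 15558665/289167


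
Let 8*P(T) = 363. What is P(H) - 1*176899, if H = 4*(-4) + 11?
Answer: -1414829/8 ≈ -1.7685e+5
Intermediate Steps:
H = -5 (H = -16 + 11 = -5)
P(T) = 363/8 (P(T) = (⅛)*363 = 363/8)
P(H) - 1*176899 = 363/8 - 1*176899 = 363/8 - 176899 = -1414829/8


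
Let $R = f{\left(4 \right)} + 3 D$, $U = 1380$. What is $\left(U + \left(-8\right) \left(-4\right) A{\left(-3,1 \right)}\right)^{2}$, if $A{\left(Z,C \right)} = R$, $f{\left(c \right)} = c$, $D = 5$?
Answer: $3952144$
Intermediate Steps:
$R = 19$ ($R = 4 + 3 \cdot 5 = 4 + 15 = 19$)
$A{\left(Z,C \right)} = 19$
$\left(U + \left(-8\right) \left(-4\right) A{\left(-3,1 \right)}\right)^{2} = \left(1380 + \left(-8\right) \left(-4\right) 19\right)^{2} = \left(1380 + 32 \cdot 19\right)^{2} = \left(1380 + 608\right)^{2} = 1988^{2} = 3952144$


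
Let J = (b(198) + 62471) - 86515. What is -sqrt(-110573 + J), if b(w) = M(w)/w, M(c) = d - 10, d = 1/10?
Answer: -3*I*sqrt(1495745)/10 ≈ -366.9*I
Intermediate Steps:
d = 1/10 ≈ 0.10000
M(c) = -99/10 (M(c) = 1/10 - 10 = -99/10)
b(w) = -99/(10*w)
J = -480881/20 (J = (-99/10/198 + 62471) - 86515 = (-99/10*1/198 + 62471) - 86515 = (-1/20 + 62471) - 86515 = 1249419/20 - 86515 = -480881/20 ≈ -24044.)
-sqrt(-110573 + J) = -sqrt(-110573 - 480881/20) = -sqrt(-2692341/20) = -3*I*sqrt(1495745)/10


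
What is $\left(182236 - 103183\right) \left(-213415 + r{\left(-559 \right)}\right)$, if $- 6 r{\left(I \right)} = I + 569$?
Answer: $-16871227750$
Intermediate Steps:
$r{\left(I \right)} = - \frac{569}{6} - \frac{I}{6}$ ($r{\left(I \right)} = - \frac{I + 569}{6} = - \frac{569 + I}{6} = - \frac{569}{6} - \frac{I}{6}$)
$\left(182236 - 103183\right) \left(-213415 + r{\left(-559 \right)}\right) = \left(182236 - 103183\right) \left(-213415 - \frac{5}{3}\right) = 79053 \left(-213415 + \left(- \frac{569}{6} + \frac{559}{6}\right)\right) = 79053 \left(-213415 - \frac{5}{3}\right) = 79053 \left(- \frac{640250}{3}\right) = -16871227750$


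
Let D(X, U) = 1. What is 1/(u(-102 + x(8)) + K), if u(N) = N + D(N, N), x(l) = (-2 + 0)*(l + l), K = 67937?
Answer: 1/67804 ≈ 1.4748e-5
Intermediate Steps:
x(l) = -4*l
u(N) = 1 + N (u(N) = N + 1 = 1 + N)
1/(u(-102 + x(8)) + K) = 1/((1 + (-102 - 4*8)) + 67937) = 1/((1 + (-102 - 32)) + 67937) = 1/((1 - 134) + 67937) = 1/(-133 + 67937) = 1/67804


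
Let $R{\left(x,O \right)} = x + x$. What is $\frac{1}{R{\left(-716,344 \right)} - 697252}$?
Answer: $- \frac{1}{698684} \approx -1.4313 \cdot 10^{-6}$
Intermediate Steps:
$R{\left(x,O \right)} = 2 x$
$\frac{1}{R{\left(-716,344 \right)} - 697252} = \frac{1}{2 \left(-716\right) - 697252} = \frac{1}{-1432 - 697252} = \frac{1}{-698684} = - \frac{1}{698684}$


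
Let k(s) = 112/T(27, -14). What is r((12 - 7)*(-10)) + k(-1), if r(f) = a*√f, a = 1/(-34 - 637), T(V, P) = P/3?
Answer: -24 - 5*I*√2/671 ≈ -24.0 - 0.010538*I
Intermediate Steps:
T(V, P) = P/3 (T(V, P) = P*(⅓) = P/3)
a = -1/671 (a = 1/(-671) = -1/671 ≈ -0.0014903)
k(s) = -24 (k(s) = 112/(((⅓)*(-14))) = 112/(-14/3) = 112*(-3/14) = -24)
r(f) = -√f/671
r((12 - 7)*(-10)) + k(-1) = -I*√10*√(12 - 7)/671 - 24 = -5*I*√2/671 - 24 = -24 - 5*I*√2/671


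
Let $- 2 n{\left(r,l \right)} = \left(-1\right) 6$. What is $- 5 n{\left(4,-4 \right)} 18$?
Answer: $-270$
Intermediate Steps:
$n{\left(r,l \right)} = 3$ ($n{\left(r,l \right)} = - \frac{\left(-1\right) 6}{2} = \left(- \frac{1}{2}\right) \left(-6\right) = 3$)
$- 5 n{\left(4,-4 \right)} 18 = \left(-5\right) 3 \cdot 18 = \left(-15\right) 18 = -270$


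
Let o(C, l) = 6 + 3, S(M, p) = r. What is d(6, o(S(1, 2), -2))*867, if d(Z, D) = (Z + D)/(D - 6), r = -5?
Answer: 4335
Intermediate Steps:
S(M, p) = -5
o(C, l) = 9
d(Z, D) = (D + Z)/(-6 + D)
d(6, o(S(1, 2), -2))*867 = ((9 + 6)/(-6 + 9))*867 = (15/3)*867 = ((⅓)*15)*867 = 5*867 = 4335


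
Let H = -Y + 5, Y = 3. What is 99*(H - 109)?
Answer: -10593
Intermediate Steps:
H = 2 (H = -1*3 + 5 = -3 + 5 = 2)
99*(H - 109) = 99*(2 - 109) = 99*(-107) = -10593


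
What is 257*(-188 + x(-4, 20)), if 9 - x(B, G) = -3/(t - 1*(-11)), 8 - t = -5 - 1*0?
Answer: -367767/8 ≈ -45971.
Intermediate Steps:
t = 13 (t = 8 - (-5 - 1*0) = 8 - (-5 + 0) = 8 - 1*(-5) = 8 + 5 = 13)
x(B, G) = 73/8 (x(B, G) = 9 - (-3)/(13 - 1*(-11)) = 9 - (-3)/(13 + 11) = 9 - (-3)/24 = 9 - 1*(-⅛) = 9 + ⅛ = 73/8)
257*(-188 + x(-4, 20)) = 257*(-188 + 73/8) = 257*(-1431/8) = -367767/8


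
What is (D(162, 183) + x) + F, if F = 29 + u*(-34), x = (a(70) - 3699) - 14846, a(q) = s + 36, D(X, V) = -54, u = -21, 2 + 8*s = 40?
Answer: -71261/4 ≈ -17815.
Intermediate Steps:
s = 19/4 (s = -1/4 + (1/8)*40 = -1/4 + 5 = 19/4 ≈ 4.7500)
a(q) = 163/4 (a(q) = 19/4 + 36 = 163/4)
x = -74017/4 (x = (163/4 - 3699) - 14846 = -14633/4 - 14846 = -74017/4 ≈ -18504.)
F = 743 (F = 29 - 21*(-34) = 29 + 714 = 743)
(D(162, 183) + x) + F = (-54 - 74017/4) + 743 = -74233/4 + 743 = -71261/4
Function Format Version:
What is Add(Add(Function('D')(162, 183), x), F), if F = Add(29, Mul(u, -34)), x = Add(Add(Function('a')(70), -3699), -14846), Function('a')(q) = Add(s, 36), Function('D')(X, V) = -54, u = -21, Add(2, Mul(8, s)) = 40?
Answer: Rational(-71261, 4) ≈ -17815.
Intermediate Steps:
s = Rational(19, 4) (s = Add(Rational(-1, 4), Mul(Rational(1, 8), 40)) = Add(Rational(-1, 4), 5) = Rational(19, 4) ≈ 4.7500)
Function('a')(q) = Rational(163, 4) (Function('a')(q) = Add(Rational(19, 4), 36) = Rational(163, 4))
x = Rational(-74017, 4) (x = Add(Add(Rational(163, 4), -3699), -14846) = Add(Rational(-14633, 4), -14846) = Rational(-74017, 4) ≈ -18504.)
F = 743 (F = Add(29, Mul(-21, -34)) = Add(29, 714) = 743)
Add(Add(Function('D')(162, 183), x), F) = Add(Add(-54, Rational(-74017, 4)), 743) = Add(Rational(-74233, 4), 743) = Rational(-71261, 4)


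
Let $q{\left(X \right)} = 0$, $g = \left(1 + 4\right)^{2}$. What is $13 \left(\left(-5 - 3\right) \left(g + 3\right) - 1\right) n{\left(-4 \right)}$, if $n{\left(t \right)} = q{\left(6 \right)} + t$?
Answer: $11700$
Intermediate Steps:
$g = 25$ ($g = 5^{2} = 25$)
$n{\left(t \right)} = t$ ($n{\left(t \right)} = 0 + t = t$)
$13 \left(\left(-5 - 3\right) \left(g + 3\right) - 1\right) n{\left(-4 \right)} = 13 \left(\left(-5 - 3\right) \left(25 + 3\right) - 1\right) \left(-4\right) = 13 \left(\left(-5 - 3\right) 28 - 1\right) \left(-4\right) = 13 \left(\left(-8\right) 28 - 1\right) \left(-4\right) = 13 \left(-224 - 1\right) \left(-4\right) = 13 \left(-225\right) \left(-4\right) = \left(-2925\right) \left(-4\right) = 11700$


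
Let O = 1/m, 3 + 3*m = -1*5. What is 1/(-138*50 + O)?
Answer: -8/55203 ≈ -0.00014492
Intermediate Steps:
m = -8/3 (m = -1 + (-1*5)/3 = -1 + (⅓)*(-5) = -1 - 5/3 = -8/3 ≈ -2.6667)
O = -3/8 (O = 1/(-8/3) = -3/8 ≈ -0.37500)
1/(-138*50 + O) = 1/(-138*50 - 3/8) = 1/(-6900 - 3/8) = 1/(-55203/8) = -8/55203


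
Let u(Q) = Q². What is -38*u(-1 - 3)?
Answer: -608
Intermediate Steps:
-38*u(-1 - 3) = -38*(-1 - 3)² = -38*(-4)² = -38*16 = -608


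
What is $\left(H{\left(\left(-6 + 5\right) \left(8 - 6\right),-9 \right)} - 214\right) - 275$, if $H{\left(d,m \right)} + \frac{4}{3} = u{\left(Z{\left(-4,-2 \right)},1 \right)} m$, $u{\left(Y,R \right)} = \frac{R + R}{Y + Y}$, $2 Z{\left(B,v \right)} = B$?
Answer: $- \frac{2915}{6} \approx -485.83$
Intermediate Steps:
$Z{\left(B,v \right)} = \frac{B}{2}$
$u{\left(Y,R \right)} = \frac{R}{Y}$ ($u{\left(Y,R \right)} = \frac{2 R}{2 Y} = 2 R \frac{1}{2 Y} = \frac{R}{Y}$)
$H{\left(d,m \right)} = - \frac{4}{3} - \frac{m}{2}$ ($H{\left(d,m \right)} = - \frac{4}{3} + 1 \frac{1}{\frac{1}{2} \left(-4\right)} m = - \frac{4}{3} + 1 \frac{1}{-2} m = - \frac{4}{3} + 1 \left(- \frac{1}{2}\right) m = - \frac{4}{3} - \frac{m}{2}$)
$\left(H{\left(\left(-6 + 5\right) \left(8 - 6\right),-9 \right)} - 214\right) - 275 = \left(\left(- \frac{4}{3} - - \frac{9}{2}\right) - 214\right) - 275 = \left(\left(- \frac{4}{3} + \frac{9}{2}\right) - 214\right) - 275 = \left(\frac{19}{6} - 214\right) - 275 = - \frac{1265}{6} - 275 = - \frac{2915}{6}$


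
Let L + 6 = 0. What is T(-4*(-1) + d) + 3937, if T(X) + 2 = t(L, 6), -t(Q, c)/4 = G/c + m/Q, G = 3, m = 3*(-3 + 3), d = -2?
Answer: 3933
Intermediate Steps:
L = -6 (L = -6 + 0 = -6)
m = 0 (m = 3*0 = 0)
t(Q, c) = -12/c (t(Q, c) = -4*(3/c + 0/Q) = -4*(3/c + 0) = -12/c)
T(X) = -4 (T(X) = -2 - 12/6 = -2 - 12*1/6 = -2 - 2 = -4)
T(-4*(-1) + d) + 3937 = -4 + 3937 = 3933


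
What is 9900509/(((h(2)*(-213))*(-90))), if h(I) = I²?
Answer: 9900509/76680 ≈ 129.11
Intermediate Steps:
9900509/(((h(2)*(-213))*(-90))) = 9900509/(((2²*(-213))*(-90))) = 9900509/(((4*(-213))*(-90))) = 9900509/((-852*(-90))) = 9900509/76680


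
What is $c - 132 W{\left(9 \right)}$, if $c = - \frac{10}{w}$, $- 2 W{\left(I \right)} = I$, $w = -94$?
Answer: $\frac{27923}{47} \approx 594.11$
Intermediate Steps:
$W{\left(I \right)} = - \frac{I}{2}$
$c = \frac{5}{47}$ ($c = - \frac{10}{-94} = \left(-10\right) \left(- \frac{1}{94}\right) = \frac{5}{47} \approx 0.10638$)
$c - 132 W{\left(9 \right)} = \frac{5}{47} - 132 \left(\left(- \frac{1}{2}\right) 9\right) = \frac{5}{47} - -594 = \frac{5}{47} + 594 = \frac{27923}{47}$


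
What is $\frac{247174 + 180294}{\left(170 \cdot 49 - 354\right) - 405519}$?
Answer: $- \frac{427468}{397543} \approx -1.0753$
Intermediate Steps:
$\frac{247174 + 180294}{\left(170 \cdot 49 - 354\right) - 405519} = \frac{427468}{\left(8330 - 354\right) - 405519} = \frac{427468}{7976 - 405519} = \frac{427468}{-397543} = 427468 \left(- \frac{1}{397543}\right) = - \frac{427468}{397543}$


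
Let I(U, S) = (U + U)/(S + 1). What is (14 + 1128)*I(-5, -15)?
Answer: 5710/7 ≈ 815.71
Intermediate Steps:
I(U, S) = 2*U/(1 + S) (I(U, S) = (2*U)/(1 + S) = 2*U/(1 + S))
(14 + 1128)*I(-5, -15) = (14 + 1128)*(2*(-5)/(1 - 15)) = 1142*(2*(-5)/(-14)) = 1142*(2*(-5)*(-1/14)) = 1142*(5/7) = 5710/7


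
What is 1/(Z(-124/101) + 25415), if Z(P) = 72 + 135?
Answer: 1/25622 ≈ 3.9029e-5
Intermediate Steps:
Z(P) = 207
1/(Z(-124/101) + 25415) = 1/(207 + 25415) = 1/25622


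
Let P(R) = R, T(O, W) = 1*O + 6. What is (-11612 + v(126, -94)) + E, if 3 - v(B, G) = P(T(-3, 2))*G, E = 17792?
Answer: 6465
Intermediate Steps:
T(O, W) = 6 + O (T(O, W) = O + 6 = 6 + O)
v(B, G) = 3 - 3*G (v(B, G) = 3 - (6 - 3)*G = 3 - 3*G)
(-11612 + v(126, -94)) + E = (-11612 + (3 - 3*(-94))) + 17792 = (-11612 + (3 + 282)) + 17792 = (-11612 + 285) + 17792 = -11327 + 17792 = 6465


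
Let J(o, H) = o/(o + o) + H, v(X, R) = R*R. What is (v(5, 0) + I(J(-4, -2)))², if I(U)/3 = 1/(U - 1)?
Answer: 36/25 ≈ 1.4400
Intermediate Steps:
v(X, R) = R²
J(o, H) = ½ + H (J(o, H) = o/((2*o)) + H = (1/(2*o))*o + H = ½ + H)
I(U) = 3/(-1 + U) (I(U) = 3/(U - 1) = 3/(-1 + U))
(v(5, 0) + I(J(-4, -2)))² = (0² + 3/(-1 + (½ - 2)))² = (0 + 3/(-1 - 3/2))² = (0 + 3/(-5/2))² = (0 + 3*(-⅖))² = (0 - 6/5)² = (-6/5)² = 36/25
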